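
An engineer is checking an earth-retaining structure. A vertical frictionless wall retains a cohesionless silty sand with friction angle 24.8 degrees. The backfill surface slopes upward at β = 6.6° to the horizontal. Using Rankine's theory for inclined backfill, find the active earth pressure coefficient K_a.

K_a = cos β · (cos β − √(cos²β − cos²φ)) / (cos β + √(cos²β − cos²φ)).
cos β = 0.9934, cos φ = 0.9078, √(cos²β − cos²φ) = 0.4034.
K_a = 0.9934 × (0.9934 − 0.4034)/(0.9934 + 0.4034) = 0.4196.

0.420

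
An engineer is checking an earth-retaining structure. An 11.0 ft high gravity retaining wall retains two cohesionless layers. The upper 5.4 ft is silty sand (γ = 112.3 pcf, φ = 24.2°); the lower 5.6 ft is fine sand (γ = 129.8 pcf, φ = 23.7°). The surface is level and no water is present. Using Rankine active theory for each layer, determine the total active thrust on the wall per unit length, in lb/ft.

K_a1 = tan²(45°−24.2°/2) = 0.4185; K_a2 = tan²(45°−23.7°/2) = 0.4266.
Layer 1: σ at base = K_a1 γ₁ h₁ = 253.8 psf; P₁ = ½×253.8×5.4 = 685.3.
Layer 2: σ_v at top = γ₁h₁ = 606.4; σ_h top = K_a2×606.4 = 258.7; σ_h base = K_a2×(606.4+129.8×5.6) = 568.8.
P₂ = ½(258.7+568.8)×5.6 = 2317. Total P_a = 685.3+2317 = 3002 lb/ft.

3000 lb/ft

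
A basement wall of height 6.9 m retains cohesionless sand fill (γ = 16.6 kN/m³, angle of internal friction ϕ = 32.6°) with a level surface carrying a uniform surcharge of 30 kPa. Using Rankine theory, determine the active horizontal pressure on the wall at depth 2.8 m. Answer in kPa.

K_a = (1 − sin φ)/(1 + sin φ) = 0.2997.
σ_v = γz + q = 16.6 × 2.8 + 30 = 76.48 kPa.
σ_h = K_a σ_v = 0.2997 × 76.48 = 22.92 kPa.

22.9 kPa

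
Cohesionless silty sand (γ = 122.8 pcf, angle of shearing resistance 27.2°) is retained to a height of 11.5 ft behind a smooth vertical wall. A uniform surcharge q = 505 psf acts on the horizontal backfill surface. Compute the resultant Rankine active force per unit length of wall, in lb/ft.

5190 lb/ft

K_a = tan²(45° − φ/2) = 0.3726.
Soil triangle: ½ K_a γ H² = 0.5×0.3726×122.8×11.5² = 3025 lb/ft.
Surcharge rectangle: K_a q H = 0.3726×505×11.5 = 2164 lb/ft.
Total = 3025 + 2164 = 5189 lb/ft.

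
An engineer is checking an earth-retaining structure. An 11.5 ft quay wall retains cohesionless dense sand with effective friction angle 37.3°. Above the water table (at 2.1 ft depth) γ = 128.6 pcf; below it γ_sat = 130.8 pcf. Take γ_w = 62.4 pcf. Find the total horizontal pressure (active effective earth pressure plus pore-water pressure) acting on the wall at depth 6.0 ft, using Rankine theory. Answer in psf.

375 psf

K_a = (1 − sin φ)/(1 + sin φ) = 0.2453.
γ' = 130.8 − 62.4 = 68.40 pcf.
Effective vertical stress at 6.0 ft: σ'_v = 128.6×2.1 + 68.40×3.90 = 536.8 psf.
σ'_h = K_a σ'_v = 0.2453 × 536.8 = 131.7 psf; u = γ_w × 3.90 = 243.4 psf.
Total σ_h = 131.7 + 243.4 = 375.1 psf.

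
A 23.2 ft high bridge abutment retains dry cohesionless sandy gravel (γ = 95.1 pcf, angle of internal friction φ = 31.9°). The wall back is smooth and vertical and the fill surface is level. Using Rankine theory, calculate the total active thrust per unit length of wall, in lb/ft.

K_a = tan²(45° − φ/2) = 0.3085.
P_a = ½ K_a γ H² = 0.5 × 0.3085 × 95.1 × 23.2² = 7896 lb/ft.

7900 lb/ft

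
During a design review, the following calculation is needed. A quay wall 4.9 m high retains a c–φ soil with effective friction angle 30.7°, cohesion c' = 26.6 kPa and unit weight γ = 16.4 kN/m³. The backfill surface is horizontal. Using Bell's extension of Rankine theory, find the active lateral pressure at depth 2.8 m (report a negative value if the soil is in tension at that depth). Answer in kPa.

-15.4 kPa

K_a = (1 − sin φ)/(1 + sin φ) = 0.3240.
σ_a = K_a γ z − 2c√K_a = 0.3240×16.4×2.8 − 2×26.6×0.5692 = -15.40 kPa.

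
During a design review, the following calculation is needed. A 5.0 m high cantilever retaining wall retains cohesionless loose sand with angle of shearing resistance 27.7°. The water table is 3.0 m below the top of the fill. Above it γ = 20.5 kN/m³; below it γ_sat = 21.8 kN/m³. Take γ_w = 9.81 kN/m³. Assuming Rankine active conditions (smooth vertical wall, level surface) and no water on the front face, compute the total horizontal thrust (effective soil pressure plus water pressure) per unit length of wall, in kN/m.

K_a = tan²(45° − φ/2) = 0.3653.
γ' = 21.8 − 9.81 = 11.99 kN/m³. Depth below WT = 2.0 m.
σ'_h at WT = K_a γ d_w = 22.47 kPa; at base = 22.47 + K_a γ' × 2.0 = 31.23 kPa.
P₁ (0–3.0 m) = ½×22.47×3.0 = 33.70. P₂ (3.0–5.0 m) = ½(22.47+31.23)×2.0 = 53.70.
P_w = ½ γ_w h₂² = 0.5×9.81×2.0² = 19.62. Total = 33.70+53.70+19.62 = 107.0 kN/m.

107 kN/m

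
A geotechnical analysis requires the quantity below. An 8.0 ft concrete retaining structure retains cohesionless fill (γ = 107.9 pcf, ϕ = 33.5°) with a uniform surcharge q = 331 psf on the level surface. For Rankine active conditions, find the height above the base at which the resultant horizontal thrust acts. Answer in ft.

K_a = 0.2887.
Triangular part P₁ = ½K_aγH² = 996.9 at H/3 = 2.667 ft; rectangular part P₂ = K_a q H = 764.5 at H/2 = 4.000 ft.
ȳ = (P₁·2.667 + P₂·4.000)/(P₁+P₂) = 3.245 ft.

3.25 ft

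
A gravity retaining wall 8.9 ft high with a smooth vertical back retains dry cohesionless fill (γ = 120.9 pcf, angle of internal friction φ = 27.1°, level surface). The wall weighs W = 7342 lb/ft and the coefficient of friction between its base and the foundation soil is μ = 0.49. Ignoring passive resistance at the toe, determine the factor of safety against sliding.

K_a = tan²(45° − 27.1°/2) = 0.3741.
P_a = ½K_aγH² = 0.5×0.3741×120.9×8.9² = 1791 lb/ft, acting at H/3 = 2.967 ft above the base.
FS_sliding = μW / P_a = 0.49×7342 / 1791 = 2.009.

2.01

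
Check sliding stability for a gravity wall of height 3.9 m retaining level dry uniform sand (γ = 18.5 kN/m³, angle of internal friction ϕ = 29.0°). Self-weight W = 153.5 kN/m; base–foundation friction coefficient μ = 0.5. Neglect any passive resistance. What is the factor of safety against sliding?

1.57

K_a = tan²(45° − 29.0°/2) = 0.3470.
P_a = ½K_aγH² = 0.5×0.3470×18.5×3.9² = 48.82 kN/m, acting at H/3 = 1.300 m above the base.
FS_sliding = μW / P_a = 0.5×153.5 / 48.82 = 1.572.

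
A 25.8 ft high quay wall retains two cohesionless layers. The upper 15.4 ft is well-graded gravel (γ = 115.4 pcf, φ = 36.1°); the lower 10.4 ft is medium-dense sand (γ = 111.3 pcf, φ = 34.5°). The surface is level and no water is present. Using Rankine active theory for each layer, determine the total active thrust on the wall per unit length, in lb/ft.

K_a1 = tan²(45°−36.1°/2) = 0.2585; K_a2 = tan²(45°−34.5°/2) = 0.2768.
Layer 1: σ at base = K_a1 γ₁ h₁ = 459.4 psf; P₁ = ½×459.4×15.4 = 3537.
Layer 2: σ_v at top = γ₁h₁ = 1777; σ_h top = K_a2×1777 = 491.9; σ_h base = K_a2×(1777+111.3×10.4) = 812.3.
P₂ = ½(491.9+812.3)×10.4 = 6782. Total P_a = 3537+6782 = 10320 lb/ft.

10300 lb/ft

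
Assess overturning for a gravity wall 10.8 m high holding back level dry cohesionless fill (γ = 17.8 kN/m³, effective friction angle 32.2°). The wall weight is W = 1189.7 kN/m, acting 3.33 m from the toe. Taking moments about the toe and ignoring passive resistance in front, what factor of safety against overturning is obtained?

3.48

K_a = tan²(45° − 32.2°/2) = 0.3047.
P_a = ½K_aγH² = 0.5×0.3047×17.8×10.8² = 316.3 kN/m, acting at H/3 = 3.600 m above the base.
Overturning moment M_o = P_a × H/3 = 316.3 × 3.600 = 1139.
Resisting moment M_r = W × 3.33 = 1189.7 × 3.33 = 3962.
FS_overturning = M_r/M_o = 3962/1139 = 3.479.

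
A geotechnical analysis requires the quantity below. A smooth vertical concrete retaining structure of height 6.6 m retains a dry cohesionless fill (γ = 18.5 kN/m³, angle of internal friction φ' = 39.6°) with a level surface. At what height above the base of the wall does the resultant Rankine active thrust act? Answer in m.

K_a = 0.2214.
The pressure distribution is triangular, so the resultant acts at H/3 above the base = 6.6/3 = 2.200 m.

2.20 m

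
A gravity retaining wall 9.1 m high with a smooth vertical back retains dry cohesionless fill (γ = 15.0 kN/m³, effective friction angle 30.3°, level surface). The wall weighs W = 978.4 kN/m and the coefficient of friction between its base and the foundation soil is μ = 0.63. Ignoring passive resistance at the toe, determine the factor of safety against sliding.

3.01

K_a = tan²(45° − 30.3°/2) = 0.3293.
P_a = ½K_aγH² = 0.5×0.3293×15.0×9.1² = 204.5 kN/m, acting at H/3 = 3.033 m above the base.
FS_sliding = μW / P_a = 0.63×978.4 / 204.5 = 3.014.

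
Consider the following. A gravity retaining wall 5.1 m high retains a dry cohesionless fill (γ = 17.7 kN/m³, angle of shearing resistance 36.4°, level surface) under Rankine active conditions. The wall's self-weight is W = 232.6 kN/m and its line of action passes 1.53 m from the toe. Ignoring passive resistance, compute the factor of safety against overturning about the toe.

3.56

K_a = tan²(45° − 36.4°/2) = 0.2552.
P_a = ½K_aγH² = 0.5×0.2552×17.7×5.1² = 58.74 kN/m, acting at H/3 = 1.700 m above the base.
Overturning moment M_o = P_a × H/3 = 58.74 × 1.700 = 99.85.
Resisting moment M_r = W × 1.53 = 232.6 × 1.53 = 355.9.
FS_overturning = M_r/M_o = 355.9/99.85 = 3.564.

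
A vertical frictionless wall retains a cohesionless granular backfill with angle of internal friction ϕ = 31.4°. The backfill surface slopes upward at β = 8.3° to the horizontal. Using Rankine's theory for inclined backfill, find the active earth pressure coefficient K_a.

K_a = cos β · (cos β − √(cos²β − cos²φ)) / (cos β + √(cos²β − cos²φ)).
cos β = 0.9895, cos φ = 0.8536, √(cos²β − cos²φ) = 0.5006.
K_a = 0.9895 × (0.9895 − 0.5006)/(0.9895 + 0.5006) = 0.3247.

0.325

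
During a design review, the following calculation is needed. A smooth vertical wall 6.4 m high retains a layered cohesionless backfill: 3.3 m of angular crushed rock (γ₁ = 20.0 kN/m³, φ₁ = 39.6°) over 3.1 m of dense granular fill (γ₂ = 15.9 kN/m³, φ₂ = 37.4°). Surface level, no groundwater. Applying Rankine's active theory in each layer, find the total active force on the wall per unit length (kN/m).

92.8 kN/m

K_a1 = tan²(45°−39.6°/2) = 0.2214; K_a2 = tan²(45°−37.4°/2) = 0.2443.
Layer 1: σ at base = K_a1 γ₁ h₁ = 14.61 kPa; P₁ = ½×14.61×3.3 = 24.11.
Layer 2: σ_v at top = γ₁h₁ = 66.00; σ_h top = K_a2×66.00 = 16.12; σ_h base = K_a2×(66.00+15.9×3.1) = 28.16.
P₂ = ½(16.12+28.16)×3.1 = 68.64. Total P_a = 24.11+68.64 = 92.75 kN/m.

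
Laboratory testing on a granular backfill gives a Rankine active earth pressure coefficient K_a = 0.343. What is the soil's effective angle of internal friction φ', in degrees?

29.3°

K_a = tan²(45° − φ/2) ⇒ 45° − φ/2 = arctan(√0.343) = 30.36°.
φ = 2(45° − 30.36°) = 29.29°.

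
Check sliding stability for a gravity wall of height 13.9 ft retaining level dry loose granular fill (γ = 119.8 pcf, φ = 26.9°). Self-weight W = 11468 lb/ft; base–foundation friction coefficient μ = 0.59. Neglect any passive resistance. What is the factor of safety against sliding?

1.55

K_a = tan²(45° − 26.9°/2) = 0.3770.
P_a = ½K_aγH² = 0.5×0.3770×119.8×13.9² = 4363 lb/ft, acting at H/3 = 4.633 ft above the base.
FS_sliding = μW / P_a = 0.59×11468 / 4363 = 1.551.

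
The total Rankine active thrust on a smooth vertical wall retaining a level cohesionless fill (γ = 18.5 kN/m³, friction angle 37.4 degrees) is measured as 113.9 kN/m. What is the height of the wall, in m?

7.10 m

K_a = 0.2443. P_a = ½ K_a γ H² ⇒ H = √(2P_a/(K_a γ)).
H = √(2×113.9/(0.2443×18.5)) = 7.100 m.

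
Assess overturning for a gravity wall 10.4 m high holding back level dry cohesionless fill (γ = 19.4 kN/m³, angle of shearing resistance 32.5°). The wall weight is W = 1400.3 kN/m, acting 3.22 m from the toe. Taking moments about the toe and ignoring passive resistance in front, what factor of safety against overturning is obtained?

4.12

K_a = tan²(45° − 32.5°/2) = 0.3010.
P_a = ½K_aγH² = 0.5×0.3010×19.4×10.4² = 315.8 kN/m, acting at H/3 = 3.467 m above the base.
Overturning moment M_o = P_a × H/3 = 315.8 × 3.467 = 1095.
Resisting moment M_r = W × 3.22 = 1400.3 × 3.22 = 4509.
FS_overturning = M_r/M_o = 4509/1095 = 4.119.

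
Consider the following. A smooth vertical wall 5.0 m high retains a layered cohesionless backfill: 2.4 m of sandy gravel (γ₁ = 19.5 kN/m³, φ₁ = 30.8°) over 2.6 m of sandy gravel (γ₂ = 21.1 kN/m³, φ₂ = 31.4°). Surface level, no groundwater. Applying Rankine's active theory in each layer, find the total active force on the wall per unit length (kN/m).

K_a1 = tan²(45°−30.8°/2) = 0.3227; K_a2 = tan²(45°−31.4°/2) = 0.3149.
Layer 1: σ at base = K_a1 γ₁ h₁ = 15.10 kPa; P₁ = ½×15.10×2.4 = 18.12.
Layer 2: σ_v at top = γ₁h₁ = 46.80; σ_h top = K_a2×46.80 = 14.74; σ_h base = K_a2×(46.80+21.1×2.6) = 32.01.
P₂ = ½(14.74+32.01)×2.6 = 60.78. Total P_a = 18.12+60.78 = 78.90 kN/m.

78.9 kN/m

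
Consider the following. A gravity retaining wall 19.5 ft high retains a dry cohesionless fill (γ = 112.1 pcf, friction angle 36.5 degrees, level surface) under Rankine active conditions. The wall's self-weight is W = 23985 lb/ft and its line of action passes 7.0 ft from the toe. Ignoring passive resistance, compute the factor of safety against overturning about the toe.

K_a = tan²(45° − 36.5°/2) = 0.2541.
P_a = ½K_aγH² = 0.5×0.2541×112.1×19.5² = 5415 lb/ft, acting at H/3 = 6.500 ft above the base.
Overturning moment M_o = P_a × H/3 = 5415 × 6.500 = 35200.
Resisting moment M_r = W × 7.0 = 23985 × 7.0 = 167900.
FS_overturning = M_r/M_o = 167900/35200 = 4.770.

4.77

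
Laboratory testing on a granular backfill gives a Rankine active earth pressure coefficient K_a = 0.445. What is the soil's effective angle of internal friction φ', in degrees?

K_a = tan²(45° − φ/2) ⇒ 45° − φ/2 = arctan(√0.445) = 33.71°.
φ = 2(45° − 33.71°) = 22.59°.

22.6°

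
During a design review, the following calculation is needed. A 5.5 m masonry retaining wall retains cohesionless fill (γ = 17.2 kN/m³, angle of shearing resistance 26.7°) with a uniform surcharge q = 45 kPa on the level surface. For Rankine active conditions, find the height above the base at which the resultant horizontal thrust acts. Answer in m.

2.28 m

K_a = 0.3800.
Triangular part P₁ = ½K_aγH² = 98.85 at H/3 = 1.833 m; rectangular part P₂ = K_a q H = 94.04 at H/2 = 2.750 m.
ȳ = (P₁·1.833 + P₂·2.750)/(P₁+P₂) = 2.280 m.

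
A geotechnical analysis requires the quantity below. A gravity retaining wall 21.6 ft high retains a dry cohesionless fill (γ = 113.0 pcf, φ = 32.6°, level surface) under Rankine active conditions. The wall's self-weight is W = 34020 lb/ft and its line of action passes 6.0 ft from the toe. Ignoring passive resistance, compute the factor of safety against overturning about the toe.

3.59

K_a = tan²(45° − 32.6°/2) = 0.2997.
P_a = ½K_aγH² = 0.5×0.2997×113.0×21.6² = 7901 lb/ft, acting at H/3 = 7.200 ft above the base.
Overturning moment M_o = P_a × H/3 = 7901 × 7.200 = 56890.
Resisting moment M_r = W × 6.0 = 34020 × 6.0 = 204100.
FS_overturning = M_r/M_o = 204100/56890 = 3.588.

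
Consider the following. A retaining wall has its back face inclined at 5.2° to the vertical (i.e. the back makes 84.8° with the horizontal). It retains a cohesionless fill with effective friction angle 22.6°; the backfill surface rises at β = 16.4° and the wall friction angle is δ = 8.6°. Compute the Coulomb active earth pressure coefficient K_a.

K_a = sin²(α+φ) / [sin²α · sin(α−δ) · (1 + √{sin(φ+δ)sin(φ−β) / (sin(α−δ)sin(α+β))})²].
With α = 84.8°, φ = 22.6°, δ = 8.6°, β = 16.4°: K_a = 0.6125.

0.613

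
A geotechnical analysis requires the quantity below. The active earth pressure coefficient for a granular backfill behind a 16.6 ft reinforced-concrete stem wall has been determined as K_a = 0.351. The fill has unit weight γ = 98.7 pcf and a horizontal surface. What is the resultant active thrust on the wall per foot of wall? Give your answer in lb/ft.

4770 lb/ft

P = ½ K_a γ H² = 0.5 × 0.351 × 98.7 × 16.6² = 4773 lb/ft.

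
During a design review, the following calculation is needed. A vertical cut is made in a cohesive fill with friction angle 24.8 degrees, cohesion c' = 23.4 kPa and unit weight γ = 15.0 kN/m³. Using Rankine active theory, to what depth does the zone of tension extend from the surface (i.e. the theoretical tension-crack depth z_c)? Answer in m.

4.88 m

K_a = tan²(45° − 24.8°/2) = 0.4090; √K_a = 0.6395.
The active pressure is zero where K_a γ z = 2c√K_a, so z_c = 2c/(γ√K_a) = 2×23.4/(15.0×0.6395) = 4.879 m.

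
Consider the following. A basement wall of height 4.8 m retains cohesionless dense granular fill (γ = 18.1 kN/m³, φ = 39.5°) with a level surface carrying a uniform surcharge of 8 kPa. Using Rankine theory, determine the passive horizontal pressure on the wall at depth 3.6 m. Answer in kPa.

329 kPa

K_p = (1 + sin φ)/(1 − sin φ) = 4.496.
σ_v = γz + q = 18.1 × 3.6 + 8 = 73.16 kPa.
σ_h = K_p σ_v = 4.496 × 73.16 = 328.9 kPa.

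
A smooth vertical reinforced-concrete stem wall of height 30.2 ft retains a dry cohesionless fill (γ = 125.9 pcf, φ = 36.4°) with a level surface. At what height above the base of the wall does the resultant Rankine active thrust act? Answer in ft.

K_a = 0.2552.
The pressure distribution is triangular, so the resultant acts at H/3 above the base = 30.2/3 = 10.07 ft.

10.1 ft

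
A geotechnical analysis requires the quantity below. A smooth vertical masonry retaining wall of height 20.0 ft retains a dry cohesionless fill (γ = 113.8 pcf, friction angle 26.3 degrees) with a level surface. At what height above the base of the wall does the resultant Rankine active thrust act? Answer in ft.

K_a = 0.3859.
The pressure distribution is triangular, so the resultant acts at H/3 above the base = 20.0/3 = 6.667 ft.

6.67 ft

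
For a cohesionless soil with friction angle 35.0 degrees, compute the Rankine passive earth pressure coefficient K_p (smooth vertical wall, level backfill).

3.69

K_p = (1 + sin φ)/(1 − sin φ) = tan²(45° + 35.0°/2) = 3.690.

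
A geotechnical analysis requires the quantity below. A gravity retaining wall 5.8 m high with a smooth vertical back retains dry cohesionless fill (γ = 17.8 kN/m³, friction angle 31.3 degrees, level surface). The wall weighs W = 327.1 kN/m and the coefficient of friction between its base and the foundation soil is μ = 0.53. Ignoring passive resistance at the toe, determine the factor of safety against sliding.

K_a = tan²(45° − 31.3°/2) = 0.3162.
P_a = ½K_aγH² = 0.5×0.3162×17.8×5.8² = 94.67 kN/m, acting at H/3 = 1.933 m above the base.
FS_sliding = μW / P_a = 0.53×327.1 / 94.67 = 1.831.

1.83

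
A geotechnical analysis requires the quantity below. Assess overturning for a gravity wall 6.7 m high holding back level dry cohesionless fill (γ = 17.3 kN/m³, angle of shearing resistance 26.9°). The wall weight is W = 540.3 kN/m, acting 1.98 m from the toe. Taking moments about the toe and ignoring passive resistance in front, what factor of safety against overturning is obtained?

K_a = tan²(45° − 26.9°/2) = 0.3770.
P_a = ½K_aγH² = 0.5×0.3770×17.3×6.7² = 146.4 kN/m, acting at H/3 = 2.233 m above the base.
Overturning moment M_o = P_a × H/3 = 146.4 × 2.233 = 326.9.
Resisting moment M_r = W × 1.98 = 540.3 × 1.98 = 1070.
FS_overturning = M_r/M_o = 1070/326.9 = 3.272.

3.27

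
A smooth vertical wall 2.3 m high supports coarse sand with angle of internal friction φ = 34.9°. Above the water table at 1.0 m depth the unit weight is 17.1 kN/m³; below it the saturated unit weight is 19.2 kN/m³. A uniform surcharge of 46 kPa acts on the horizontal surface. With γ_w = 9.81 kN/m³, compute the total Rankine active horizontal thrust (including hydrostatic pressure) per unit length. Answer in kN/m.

47.6 kN/m

K_a = tan²(45° − φ/2) = 0.2721.
γ' = 19.2 − 9.81 = 9.390 kN/m³. h₂ = H − d_w = 1.3 m.
σ'_h: at surface K_a·q = 12.52; at WT K_a(q+γd_w) = 17.17; at base K_a(q+γd_w+γ'h₂) = 20.49 kPa.
P₁ = ½(12.52+17.17)×1.0 = 14.85; P₂ = ½(17.17+20.49)×1.3 = 24.48; P_w = ½γ_w h₂² = 8.289.
Total = 14.85+24.48+8.289 = 47.62 kN/m.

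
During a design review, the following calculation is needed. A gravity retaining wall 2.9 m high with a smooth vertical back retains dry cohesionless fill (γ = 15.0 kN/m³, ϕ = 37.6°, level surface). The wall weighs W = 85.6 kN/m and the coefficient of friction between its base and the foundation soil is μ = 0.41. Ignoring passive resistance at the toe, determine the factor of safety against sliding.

K_a = tan²(45° − 37.6°/2) = 0.2421.
P_a = ½K_aγH² = 0.5×0.2421×15.0×2.9² = 15.27 kN/m, acting at H/3 = 0.9667 m above the base.
FS_sliding = μW / P_a = 0.41×85.6 / 15.27 = 2.298.

2.30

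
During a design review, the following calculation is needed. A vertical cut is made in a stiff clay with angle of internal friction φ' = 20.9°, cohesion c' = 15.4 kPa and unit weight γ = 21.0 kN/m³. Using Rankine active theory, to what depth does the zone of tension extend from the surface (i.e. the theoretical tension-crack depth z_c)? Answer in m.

2.13 m

K_a = tan²(45° − 20.9°/2) = 0.4741; √K_a = 0.6886.
The active pressure is zero where K_a γ z = 2c√K_a, so z_c = 2c/(γ√K_a) = 2×15.4/(21.0×0.6886) = 2.130 m.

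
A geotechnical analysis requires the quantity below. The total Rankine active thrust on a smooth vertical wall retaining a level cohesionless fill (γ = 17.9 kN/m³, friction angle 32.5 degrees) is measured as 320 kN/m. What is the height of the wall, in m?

K_a = 0.3010. P_a = ½ K_a γ H² ⇒ H = √(2P_a/(K_a γ)).
H = √(2×320/(0.3010×17.9)) = 10.90 m.

10.9 m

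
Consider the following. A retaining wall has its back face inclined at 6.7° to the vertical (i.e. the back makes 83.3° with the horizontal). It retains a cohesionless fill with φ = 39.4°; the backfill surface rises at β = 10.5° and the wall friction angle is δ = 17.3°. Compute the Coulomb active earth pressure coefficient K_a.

K_a = sin²(α+φ) / [sin²α · sin(α−δ) · (1 + √{sin(φ+δ)sin(φ−β) / (sin(α−δ)sin(α+β))})²].
With α = 83.3°, φ = 39.4°, δ = 17.3°, β = 10.5°: K_a = 0.2832.

0.283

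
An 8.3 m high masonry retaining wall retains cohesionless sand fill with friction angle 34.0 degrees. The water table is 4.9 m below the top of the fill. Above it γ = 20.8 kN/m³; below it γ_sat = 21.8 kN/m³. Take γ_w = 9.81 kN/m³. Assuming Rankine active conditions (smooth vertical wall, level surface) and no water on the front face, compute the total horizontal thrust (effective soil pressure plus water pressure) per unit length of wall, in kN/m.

K_a = tan²(45° − φ/2) = 0.2827.
γ' = 21.8 − 9.81 = 11.99 kN/m³. Depth below WT = 3.4 m.
σ'_h at WT = K_a γ d_w = 28.81 kPa; at base = 28.81 + K_a γ' × 3.4 = 40.34 kPa.
P₁ (0–4.9 m) = ½×28.81×4.9 = 70.60. P₂ (4.9–8.3 m) = ½(28.81+40.34)×3.4 = 117.6.
P_w = ½ γ_w h₂² = 0.5×9.81×3.4² = 56.70. Total = 70.60+117.6+56.70 = 244.9 kN/m.

245 kN/m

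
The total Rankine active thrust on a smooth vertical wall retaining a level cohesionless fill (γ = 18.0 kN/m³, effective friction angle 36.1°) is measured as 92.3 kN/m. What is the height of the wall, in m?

6.30 m

K_a = 0.2585. P_a = ½ K_a γ H² ⇒ H = √(2P_a/(K_a γ)).
H = √(2×92.3/(0.2585×18.0)) = 6.299 m.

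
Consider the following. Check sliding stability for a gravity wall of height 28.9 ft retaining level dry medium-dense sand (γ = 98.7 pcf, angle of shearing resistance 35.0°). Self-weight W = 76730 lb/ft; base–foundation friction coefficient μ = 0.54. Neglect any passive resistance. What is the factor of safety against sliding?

K_a = tan²(45° − 35.0°/2) = 0.2710.
P_a = ½K_aγH² = 0.5×0.2710×98.7×28.9² = 11170 lb/ft, acting at H/3 = 9.633 ft above the base.
FS_sliding = μW / P_a = 0.54×76730 / 11170 = 3.710.

3.71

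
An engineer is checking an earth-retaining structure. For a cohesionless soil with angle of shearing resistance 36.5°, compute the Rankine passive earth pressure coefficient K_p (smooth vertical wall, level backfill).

3.94

K_p = (1 + sin φ)/(1 − sin φ) = tan²(45° + 36.5°/2) = 3.936.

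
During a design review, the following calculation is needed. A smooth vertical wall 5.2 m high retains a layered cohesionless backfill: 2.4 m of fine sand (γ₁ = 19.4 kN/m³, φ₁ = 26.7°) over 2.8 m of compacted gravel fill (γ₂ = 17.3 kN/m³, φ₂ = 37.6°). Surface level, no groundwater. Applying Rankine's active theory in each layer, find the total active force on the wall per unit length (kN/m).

69.2 kN/m

K_a1 = tan²(45°−26.7°/2) = 0.3800; K_a2 = tan²(45°−37.6°/2) = 0.2421.
Layer 1: σ at base = K_a1 γ₁ h₁ = 17.69 kPa; P₁ = ½×17.69×2.4 = 21.23.
Layer 2: σ_v at top = γ₁h₁ = 46.56; σ_h top = K_a2×46.56 = 11.27; σ_h base = K_a2×(46.56+17.3×2.8) = 23.00.
P₂ = ½(11.27+23.00)×2.8 = 47.99. Total P_a = 21.23+47.99 = 69.21 kN/m.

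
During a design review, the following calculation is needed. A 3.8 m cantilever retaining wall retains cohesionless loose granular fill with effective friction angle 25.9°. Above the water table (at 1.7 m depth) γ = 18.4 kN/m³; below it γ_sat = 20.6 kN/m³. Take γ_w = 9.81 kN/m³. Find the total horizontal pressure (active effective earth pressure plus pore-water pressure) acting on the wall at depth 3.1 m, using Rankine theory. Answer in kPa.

31.9 kPa

K_a = (1 − sin φ)/(1 + sin φ) = 0.3920.
γ' = 20.6 − 9.81 = 10.79 kN/m³.
Effective vertical stress at 3.1 m: σ'_v = 18.4×1.7 + 10.79×1.40 = 46.39 kPa.
σ'_h = K_a σ'_v = 0.3920 × 46.39 = 18.18 kPa; u = γ_w × 1.40 = 13.73 kPa.
Total σ_h = 18.18 + 13.73 = 31.92 kPa.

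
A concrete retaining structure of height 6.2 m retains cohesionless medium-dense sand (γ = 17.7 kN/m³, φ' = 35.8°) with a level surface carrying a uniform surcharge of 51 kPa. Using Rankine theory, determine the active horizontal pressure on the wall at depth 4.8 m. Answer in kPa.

K_a = (1 − sin φ)/(1 + sin φ) = 0.2619.
σ_v = γz + q = 17.7 × 4.8 + 51 = 136.0 kPa.
σ_h = K_a σ_v = 0.2619 × 136.0 = 35.60 kPa.

35.6 kPa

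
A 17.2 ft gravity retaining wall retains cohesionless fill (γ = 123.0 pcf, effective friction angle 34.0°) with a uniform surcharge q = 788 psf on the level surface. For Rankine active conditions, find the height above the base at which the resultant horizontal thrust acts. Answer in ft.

6.96 ft

K_a = 0.2827.
Triangular part P₁ = ½K_aγH² = 5144 at H/3 = 5.733 ft; rectangular part P₂ = K_a q H = 3832 at H/2 = 8.600 ft.
ȳ = (P₁·5.733 + P₂·8.600)/(P₁+P₂) = 6.957 ft.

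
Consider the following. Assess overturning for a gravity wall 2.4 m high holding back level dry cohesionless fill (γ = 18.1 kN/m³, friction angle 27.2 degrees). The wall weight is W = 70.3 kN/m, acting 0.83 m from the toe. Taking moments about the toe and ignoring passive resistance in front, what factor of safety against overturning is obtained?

3.76

K_a = tan²(45° − 27.2°/2) = 0.3726.
P_a = ½K_aγH² = 0.5×0.3726×18.1×2.4² = 19.42 kN/m, acting at H/3 = 0.8000 m above the base.
Overturning moment M_o = P_a × H/3 = 19.42 × 0.8000 = 15.54.
Resisting moment M_r = W × 0.83 = 70.3 × 0.83 = 58.35.
FS_overturning = M_r/M_o = 58.35/15.54 = 3.755.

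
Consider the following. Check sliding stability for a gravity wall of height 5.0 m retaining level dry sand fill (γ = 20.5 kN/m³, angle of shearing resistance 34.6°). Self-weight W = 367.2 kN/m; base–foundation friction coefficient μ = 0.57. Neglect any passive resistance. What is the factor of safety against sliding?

K_a = tan²(45° − 34.6°/2) = 0.2756.
P_a = ½K_aγH² = 0.5×0.2756×20.5×5.0² = 70.63 kN/m, acting at H/3 = 1.667 m above the base.
FS_sliding = μW / P_a = 0.57×367.2 / 70.63 = 2.963.

2.96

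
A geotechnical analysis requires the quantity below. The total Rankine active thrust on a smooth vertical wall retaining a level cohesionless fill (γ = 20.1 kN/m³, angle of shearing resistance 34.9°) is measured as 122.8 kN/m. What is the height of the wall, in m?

K_a = 0.2721. P_a = ½ K_a γ H² ⇒ H = √(2P_a/(K_a γ)).
H = √(2×122.8/(0.2721×20.1)) = 6.701 m.

6.70 m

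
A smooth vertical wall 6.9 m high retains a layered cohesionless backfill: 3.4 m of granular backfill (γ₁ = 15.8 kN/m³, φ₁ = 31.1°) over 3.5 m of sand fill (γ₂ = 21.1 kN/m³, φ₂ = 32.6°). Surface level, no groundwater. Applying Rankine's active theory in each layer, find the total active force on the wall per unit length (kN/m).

124 kN/m

K_a1 = tan²(45°−31.1°/2) = 0.3188; K_a2 = tan²(45°−32.6°/2) = 0.2997.
Layer 1: σ at base = K_a1 γ₁ h₁ = 17.13 kPa; P₁ = ½×17.13×3.4 = 29.11.
Layer 2: σ_v at top = γ₁h₁ = 53.72; σ_h top = K_a2×53.72 = 16.10; σ_h base = K_a2×(53.72+21.1×3.5) = 38.24.
P₂ = ½(16.10+38.24)×3.5 = 95.09. Total P_a = 29.11+95.09 = 124.2 kN/m.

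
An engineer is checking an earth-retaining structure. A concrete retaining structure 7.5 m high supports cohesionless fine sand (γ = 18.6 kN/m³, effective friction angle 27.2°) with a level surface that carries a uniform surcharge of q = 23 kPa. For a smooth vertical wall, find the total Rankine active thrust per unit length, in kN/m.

259 kN/m

K_a = tan²(45° − φ/2) = 0.3726.
Soil triangle: ½ K_a γ H² = 0.5×0.3726×18.6×7.5² = 194.9 kN/m.
Surcharge rectangle: K_a q H = 0.3726×23×7.5 = 64.27 kN/m.
Total = 194.9 + 64.27 = 259.2 kN/m.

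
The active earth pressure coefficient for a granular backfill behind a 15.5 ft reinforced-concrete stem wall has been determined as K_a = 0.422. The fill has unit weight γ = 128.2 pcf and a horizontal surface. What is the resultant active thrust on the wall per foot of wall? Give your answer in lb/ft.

6500 lb/ft

P = ½ K_a γ H² = 0.5 × 0.422 × 128.2 × 15.5² = 6499 lb/ft.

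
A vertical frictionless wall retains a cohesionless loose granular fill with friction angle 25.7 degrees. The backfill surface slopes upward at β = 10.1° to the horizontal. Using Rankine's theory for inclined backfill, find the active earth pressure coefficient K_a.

0.419

K_a = cos β · (cos β − √(cos²β − cos²φ)) / (cos β + √(cos²β − cos²φ)).
cos β = 0.9845, cos φ = 0.9011, √(cos²β − cos²φ) = 0.3966.
K_a = 0.9845 × (0.9845 − 0.3966)/(0.9845 + 0.3966) = 0.4191.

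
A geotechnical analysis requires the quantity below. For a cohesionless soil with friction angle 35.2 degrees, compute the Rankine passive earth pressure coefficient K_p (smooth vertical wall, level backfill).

K_p = (1 + sin φ)/(1 − sin φ) = tan²(45° + 35.2°/2) = 3.722.

3.72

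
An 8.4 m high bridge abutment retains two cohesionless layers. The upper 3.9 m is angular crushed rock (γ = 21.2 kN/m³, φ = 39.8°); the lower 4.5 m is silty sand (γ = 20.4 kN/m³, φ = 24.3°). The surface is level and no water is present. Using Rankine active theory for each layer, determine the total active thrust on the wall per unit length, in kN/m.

K_a1 = tan²(45°−39.8°/2) = 0.2194; K_a2 = tan²(45°−24.3°/2) = 0.4169.
Layer 1: σ at base = K_a1 γ₁ h₁ = 18.14 kPa; P₁ = ½×18.14×3.9 = 35.38.
Layer 2: σ_v at top = γ₁h₁ = 82.68; σ_h top = K_a2×82.68 = 34.47; σ_h base = K_a2×(82.68+20.4×4.5) = 72.74.
P₂ = ½(34.47+72.74)×4.5 = 241.2. Total P_a = 35.38+241.2 = 276.6 kN/m.

277 kN/m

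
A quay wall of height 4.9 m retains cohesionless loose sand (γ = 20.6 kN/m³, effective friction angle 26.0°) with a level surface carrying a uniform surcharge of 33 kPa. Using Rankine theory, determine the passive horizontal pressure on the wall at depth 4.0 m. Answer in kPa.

K_p = (1 + sin φ)/(1 − sin φ) = 2.561.
σ_v = γz + q = 20.6 × 4.0 + 33 = 115.4 kPa.
σ_h = K_p σ_v = 2.561 × 115.4 = 295.5 kPa.

296 kPa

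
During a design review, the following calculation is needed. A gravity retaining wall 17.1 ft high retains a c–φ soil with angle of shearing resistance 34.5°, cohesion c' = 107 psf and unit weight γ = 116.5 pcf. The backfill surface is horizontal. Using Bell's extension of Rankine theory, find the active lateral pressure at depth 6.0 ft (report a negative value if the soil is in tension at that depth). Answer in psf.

80.9 psf

K_a = (1 − sin φ)/(1 + sin φ) = 0.2768.
σ_a = K_a γ z − 2c√K_a = 0.2768×116.5×6.0 − 2×107×0.5261 = 80.90 psf.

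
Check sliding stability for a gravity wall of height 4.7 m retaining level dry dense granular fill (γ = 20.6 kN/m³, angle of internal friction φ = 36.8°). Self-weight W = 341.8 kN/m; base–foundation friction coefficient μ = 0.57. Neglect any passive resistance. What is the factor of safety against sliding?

3.41

K_a = tan²(45° − 36.8°/2) = 0.2508.
P_a = ½K_aγH² = 0.5×0.2508×20.6×4.7² = 57.06 kN/m, acting at H/3 = 1.567 m above the base.
FS_sliding = μW / P_a = 0.57×341.8 / 57.06 = 3.415.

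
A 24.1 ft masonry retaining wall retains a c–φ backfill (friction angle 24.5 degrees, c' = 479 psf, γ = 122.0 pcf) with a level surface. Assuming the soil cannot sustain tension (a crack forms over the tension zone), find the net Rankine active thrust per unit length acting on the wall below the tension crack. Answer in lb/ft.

3570 lb/ft

K_a = 0.4137; √K_a = 0.6432.
Tension-crack depth z_c = 2c/(γ√K_a) = 2×479/(122.0×0.6432) = 12.21 ft.
σ_a at base = K_a γ H − 2c√K_a = 0.4137×122.0×24.1 − 2×479×0.6432 = 600.3 psf.
P_a = ½ × 600.3 × (H − z_c) = 0.5×600.3×11.89 = 3569 lb/ft.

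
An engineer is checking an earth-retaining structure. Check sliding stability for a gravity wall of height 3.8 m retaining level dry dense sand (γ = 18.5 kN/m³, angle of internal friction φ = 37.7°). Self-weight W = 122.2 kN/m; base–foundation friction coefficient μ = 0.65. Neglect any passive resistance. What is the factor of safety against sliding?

2.47

K_a = tan²(45° − 37.7°/2) = 0.2411.
P_a = ½K_aγH² = 0.5×0.2411×18.5×3.8² = 32.20 kN/m, acting at H/3 = 1.267 m above the base.
FS_sliding = μW / P_a = 0.65×122.2 / 32.20 = 2.467.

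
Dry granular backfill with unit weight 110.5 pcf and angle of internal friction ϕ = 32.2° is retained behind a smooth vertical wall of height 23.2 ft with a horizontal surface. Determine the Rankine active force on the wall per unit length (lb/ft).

9060 lb/ft

K_a = tan²(45° − φ/2) = 0.3047.
P_a = ½ K_a γ H² = 0.5 × 0.3047 × 110.5 × 23.2² = 9062 lb/ft.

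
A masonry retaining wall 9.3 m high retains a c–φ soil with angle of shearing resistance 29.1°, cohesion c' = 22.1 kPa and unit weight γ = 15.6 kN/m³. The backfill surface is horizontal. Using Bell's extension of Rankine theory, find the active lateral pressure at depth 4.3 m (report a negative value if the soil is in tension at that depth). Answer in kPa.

K_a = (1 − sin φ)/(1 + sin φ) = 0.3456.
σ_a = K_a γ z − 2c√K_a = 0.3456×15.6×4.3 − 2×22.1×0.5879 = -2.802 kPa.

-2.80 kPa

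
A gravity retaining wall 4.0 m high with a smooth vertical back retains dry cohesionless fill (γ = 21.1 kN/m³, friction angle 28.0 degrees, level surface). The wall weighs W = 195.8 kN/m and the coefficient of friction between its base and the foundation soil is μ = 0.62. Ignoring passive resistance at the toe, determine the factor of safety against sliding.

K_a = tan²(45° − 28.0°/2) = 0.3610.
P_a = ½K_aγH² = 0.5×0.3610×21.1×4.0² = 60.94 kN/m, acting at H/3 = 1.333 m above the base.
FS_sliding = μW / P_a = 0.62×195.8 / 60.94 = 1.992.

1.99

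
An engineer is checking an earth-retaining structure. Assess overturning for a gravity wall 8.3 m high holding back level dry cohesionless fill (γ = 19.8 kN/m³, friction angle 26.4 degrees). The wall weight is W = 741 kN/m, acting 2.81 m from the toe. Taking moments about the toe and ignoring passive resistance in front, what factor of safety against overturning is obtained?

2.87

K_a = tan²(45° − 26.4°/2) = 0.3844.
P_a = ½K_aγH² = 0.5×0.3844×19.8×8.3² = 262.2 kN/m, acting at H/3 = 2.767 m above the base.
Overturning moment M_o = P_a × H/3 = 262.2 × 2.767 = 725.4.
Resisting moment M_r = W × 2.81 = 741 × 2.81 = 2082.
FS_overturning = M_r/M_o = 2082/725.4 = 2.870.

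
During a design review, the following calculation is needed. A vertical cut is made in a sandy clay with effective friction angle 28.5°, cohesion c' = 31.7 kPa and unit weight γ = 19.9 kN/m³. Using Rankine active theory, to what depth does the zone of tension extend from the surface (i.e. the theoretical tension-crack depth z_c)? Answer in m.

5.36 m

K_a = tan²(45° − 28.5°/2) = 0.3540; √K_a = 0.5949.
The active pressure is zero where K_a γ z = 2c√K_a, so z_c = 2c/(γ√K_a) = 2×31.7/(19.9×0.5949) = 5.355 m.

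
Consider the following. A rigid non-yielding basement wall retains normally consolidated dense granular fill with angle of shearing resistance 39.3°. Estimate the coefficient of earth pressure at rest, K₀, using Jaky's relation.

K₀ = 1 − sin φ' = 1 − sin 39.3° = 0.3666.

0.367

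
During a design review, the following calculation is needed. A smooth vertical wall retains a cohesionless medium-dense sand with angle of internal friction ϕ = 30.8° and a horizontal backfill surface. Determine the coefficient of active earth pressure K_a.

0.323

K_a = tan²(45° − φ/2) = tan²(29.60°) = 0.3227.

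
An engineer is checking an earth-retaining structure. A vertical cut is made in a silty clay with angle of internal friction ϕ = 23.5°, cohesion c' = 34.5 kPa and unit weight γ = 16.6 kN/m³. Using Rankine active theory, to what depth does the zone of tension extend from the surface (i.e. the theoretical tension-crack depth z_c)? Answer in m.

K_a = tan²(45° − 23.5°/2) = 0.4298; √K_a = 0.6556.
The active pressure is zero where K_a γ z = 2c√K_a, so z_c = 2c/(γ√K_a) = 2×34.5/(16.6×0.6556) = 6.340 m.

6.34 m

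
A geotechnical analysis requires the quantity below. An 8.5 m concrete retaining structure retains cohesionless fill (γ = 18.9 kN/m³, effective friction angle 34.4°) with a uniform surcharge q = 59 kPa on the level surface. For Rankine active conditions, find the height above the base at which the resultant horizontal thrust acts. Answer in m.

3.43 m

K_a = 0.2780.
Triangular part P₁ = ½K_aγH² = 189.8 at H/3 = 2.833 m; rectangular part P₂ = K_a q H = 139.4 at H/2 = 4.250 m.
ȳ = (P₁·2.833 + P₂·4.250)/(P₁+P₂) = 3.433 m.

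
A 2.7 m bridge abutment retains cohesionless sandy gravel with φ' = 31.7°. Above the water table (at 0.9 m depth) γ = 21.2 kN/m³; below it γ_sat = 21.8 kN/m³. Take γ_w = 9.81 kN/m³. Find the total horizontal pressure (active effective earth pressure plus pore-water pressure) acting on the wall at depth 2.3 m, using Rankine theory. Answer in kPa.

24.9 kPa

K_a = (1 − sin φ)/(1 + sin φ) = 0.3111.
γ' = 21.8 − 9.81 = 11.99 kN/m³.
Effective vertical stress at 2.3 m: σ'_v = 21.2×0.9 + 11.99×1.40 = 35.87 kPa.
σ'_h = K_a σ'_v = 0.3111 × 35.87 = 11.16 kPa; u = γ_w × 1.40 = 13.73 kPa.
Total σ_h = 11.16 + 13.73 = 24.89 kPa.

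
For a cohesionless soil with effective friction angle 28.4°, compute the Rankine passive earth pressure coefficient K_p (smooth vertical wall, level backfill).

K_p = (1 + sin φ)/(1 − sin φ) = tan²(45° + 28.4°/2) = 2.814.

2.81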